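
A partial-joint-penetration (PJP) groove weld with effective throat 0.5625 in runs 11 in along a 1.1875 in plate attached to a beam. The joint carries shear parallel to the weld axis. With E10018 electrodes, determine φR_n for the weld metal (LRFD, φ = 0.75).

φR_n ≈ 278 kips

E100XX → F_EXX = 100 ksi.
Effective throat (given) t_e = 0.5625 in.
A_we = 0.5625 × 11 = 6.188 in².
F_nw = 0.6 F_EXX = 60 ksi.
φR_n = 0.75 × 60 × 6.188 = 278.4 kips.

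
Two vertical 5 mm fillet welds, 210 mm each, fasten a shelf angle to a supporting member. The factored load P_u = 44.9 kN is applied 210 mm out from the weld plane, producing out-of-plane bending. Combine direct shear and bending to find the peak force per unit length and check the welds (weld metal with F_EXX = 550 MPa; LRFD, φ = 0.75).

L_w = 2 × 210 = 420 mm; section modulus (unit throat) S = 2 × L²/6 = 14700 mm².
Direct shear f_v = P/L_w = 44.9×10³/420 = 106.9 N/mm.
Moment M = P × e = 44.9×10³ × 210 = 9429000 N·mm; bending f_b = M/S = 641.4 N/mm.
f_max = √(f_v² + f_b²) = √(106.9² + 641.4²) = 650.3 N/mm.
φr_n = 0.75 × 0.6 × 550 × (0.707 × 5) = 874.9 N/mm → adequate.

f_max ≈ 650 N/mm; adequate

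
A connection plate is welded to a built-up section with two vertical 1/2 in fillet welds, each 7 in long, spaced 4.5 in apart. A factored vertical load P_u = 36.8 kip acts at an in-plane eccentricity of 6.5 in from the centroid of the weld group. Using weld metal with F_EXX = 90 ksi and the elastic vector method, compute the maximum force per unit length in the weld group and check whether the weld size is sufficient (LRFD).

Total weld length L_w = 14 in. Treat welds as unit-width lines.
Polar moment about centroid: J = 2[d³/12 + d(b/2)²] = 2[7³/12 + 7×2.25²] = 128 in³.
Direct shear f_v = P/L_w = 36.8 / 14 = 2.629 kip/in (vertical).
Torsion M = P·e = 36.8 × 6.5 = 239.2 kip·in.
Critical point at (x, y) = (2.25, 3.5) from centroid. f_tx = M·y/J = 6.538 kip/in; f_ty = M·x/J = 4.203 kip/in.
Resultant f_max = √[f_tx² + (f_v + f_ty)²] = √[6.538² + (2.629 + 4.203)²] = 9.457 kip/in.
Capacity per unit length: φr_n = 0.75 × 0.6 × 90 × (0.707 × 0.5) = 14.32 kip/in.
9.457 ≤ 14.32 → adequate.

f_max ≈ 9.46 kip/in; adequate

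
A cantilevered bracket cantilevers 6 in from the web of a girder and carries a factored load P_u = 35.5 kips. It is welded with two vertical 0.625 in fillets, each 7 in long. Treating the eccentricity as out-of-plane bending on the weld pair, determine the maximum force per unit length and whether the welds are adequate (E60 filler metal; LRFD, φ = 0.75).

E60XX → F_EXX = 60 ksi.
L_w = 2 × 7 = 14 in; section modulus (unit throat) S = 2 × L²/6 = 16.33 in².
Direct shear f_v = P/L_w = 35.5/14 = 2.536 kip/in.
Moment M = P × e = 35.5 × 6 = 213 kip·in; bending f_b = M/S = 13.04 kip/in.
f_max = √(f_v² + f_b²) = √(2.536² + 13.04²) = 13.29 kip/in.
φr_n = 0.75 × 0.6 × 60 × (0.707 × 0.625) = 11.93 kip/in → NOT adequate.

f_max ≈ 13.3 kip/in; NOT adequate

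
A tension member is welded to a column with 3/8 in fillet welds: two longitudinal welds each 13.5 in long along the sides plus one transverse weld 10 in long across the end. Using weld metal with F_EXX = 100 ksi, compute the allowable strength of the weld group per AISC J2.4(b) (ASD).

t_e = 0.707 × 0.375 = 0.2651 in.
R_nwl = 0.6 × 100 × 0.2651 × 27 = 429.5 kips (longitudinal, 2 welds).
R_nwt = 0.6 × 100 × 0.2651 × 10 = 159.1 kips (transverse, base value).
(i) R_nwl + R_nwt = 588.6 kips; (ii) 0.85 R_nwl + 1.5 R_nwt = 603.7 kips.
R_n = max = 603.7 kips [governs: (ii)]; R_n/Ω = 301.8 kips.

R_n/Ω ≈ 302 kips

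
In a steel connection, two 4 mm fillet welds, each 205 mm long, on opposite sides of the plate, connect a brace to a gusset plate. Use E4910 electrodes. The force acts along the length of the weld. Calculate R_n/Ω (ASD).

E49XX → F_EXX = 490 MPa.
Effective throat t_e = 0.707 × 4 = 2.828 mm.
Total length L = 410 mm; A_we = 2.828 × 410 = 1159 mm².
F_nw = 0.6 F_EXX = 0.6 × 490 = 294 MPa.
R_n = 294 × 1159 × 10⁻³ = 340.9 kN; R_n/Ω = 340.9/2.0 = 170.4 kN.

R_n/Ω ≈ 170 kN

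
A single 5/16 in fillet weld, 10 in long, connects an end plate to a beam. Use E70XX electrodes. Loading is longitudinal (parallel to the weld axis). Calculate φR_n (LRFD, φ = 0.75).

φR_n ≈ 69.6 kip

E70XX → F_EXX = 70 ksi.
Effective throat t_e = 0.707 × 0.3125 = 0.2209 in.
Total length L = 10 in; A_we = 0.2209 × 10 = 2.209 in².
F_nw = 0.6 F_EXX = 0.6 × 70 = 42 ksi.
φR_n = 0.75 × 42 × 2.209 = 69.6 kip.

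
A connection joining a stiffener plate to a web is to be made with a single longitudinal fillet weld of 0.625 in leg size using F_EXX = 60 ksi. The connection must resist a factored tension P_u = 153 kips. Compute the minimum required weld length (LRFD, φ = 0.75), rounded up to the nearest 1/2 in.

L = 13 in

Throat t_e = 0.707 × 0.625 = 0.4419 in.
φr_n = 0.75 × 0.6 × 60 × 0.4419 = 11.93 kips/in.
L_req = P_u / φr_n = 153 / 11.93 = 12.82 in total.
Round up → use L = 13 in.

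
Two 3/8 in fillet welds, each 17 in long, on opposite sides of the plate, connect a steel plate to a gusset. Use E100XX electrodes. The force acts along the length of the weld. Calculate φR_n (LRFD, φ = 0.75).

E100XX → F_EXX = 100 ksi.
Effective throat t_e = 0.707 × 0.375 = 0.2651 in.
Total length L = 34 in; A_we = 0.2651 × 34 = 9.014 in².
F_nw = 0.6 F_EXX = 0.6 × 100 = 60 ksi.
φR_n = 0.75 × 60 × 9.014 = 405.6 kips.

φR_n ≈ 406 kips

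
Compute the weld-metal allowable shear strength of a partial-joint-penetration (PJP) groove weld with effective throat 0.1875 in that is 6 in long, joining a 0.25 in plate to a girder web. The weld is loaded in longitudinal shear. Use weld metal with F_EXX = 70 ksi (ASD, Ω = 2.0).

Effective throat (given) t_e = 0.1875 in.
A_we = 0.1875 × 6 = 1.125 in².
F_nw = 0.6 F_EXX = 42 ksi.
R_n/Ω = (42 × 1.125) / 2.0 = 23.62 kips.

R_n/Ω ≈ 23.6 kips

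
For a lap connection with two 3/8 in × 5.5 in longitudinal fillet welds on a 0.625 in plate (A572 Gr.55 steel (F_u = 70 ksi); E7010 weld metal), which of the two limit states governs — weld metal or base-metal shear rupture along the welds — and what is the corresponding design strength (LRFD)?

φR_n ≈ 91.9 kips (weld metal governs)

E70XX → F_EXX = 70 ksi.
t_e = 0.707 × 0.375 = 0.2651 in; L = 11 in.
Weld metal: φR_n = 0.75 × 0.6 × 70 × 0.2651 × 11 = 91.87 kips.
Base metal (shear rupture): φR_n = 0.75 × 0.6 × 70 × 0.625 × 11 = 216.6 kips.
Governing: weld metal.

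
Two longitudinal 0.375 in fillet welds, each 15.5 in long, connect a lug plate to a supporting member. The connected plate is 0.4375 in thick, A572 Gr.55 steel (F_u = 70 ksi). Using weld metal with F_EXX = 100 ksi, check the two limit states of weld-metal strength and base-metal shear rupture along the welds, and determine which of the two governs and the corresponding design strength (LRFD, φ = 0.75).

t_e = 0.707 × 0.375 = 0.2651 in; L = 31 in.
Weld metal: φR_n = 0.75 × 0.6 × 100 × 0.2651 × 31 = 369.8 kip.
Base metal (shear rupture): φR_n = 0.75 × 0.6 × 70 × 0.4375 × 31 = 427.2 kip.
Governing: weld metal.

φR_n ≈ 370 kip (weld metal governs)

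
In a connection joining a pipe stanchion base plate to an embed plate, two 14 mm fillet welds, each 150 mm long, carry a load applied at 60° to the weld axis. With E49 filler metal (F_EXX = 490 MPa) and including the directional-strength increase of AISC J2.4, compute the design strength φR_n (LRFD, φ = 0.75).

φR_n ≈ 919 kN

t_e = 0.707 × 14 = 9.898 mm; A_we = 9.898 × 300 = 2969 mm².
Directional factor: 1.0 + 0.5 sin^1.5(60°) = 1.403.
F_nw = 0.6 × 490 × 1.403 = 412.5 MPa.
φR_n = 0.75 × 412.5 × 2969 × 10⁻³ = 918.6 kN.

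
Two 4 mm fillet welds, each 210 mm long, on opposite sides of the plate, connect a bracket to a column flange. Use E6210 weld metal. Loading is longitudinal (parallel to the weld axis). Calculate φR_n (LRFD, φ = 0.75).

φR_n ≈ 331 kN

E62XX → F_EXX = 620 MPa.
Effective throat t_e = 0.707 × 4 = 2.828 mm.
Total length L = 420 mm; A_we = 2.828 × 420 = 1188 mm².
F_nw = 0.6 F_EXX = 0.6 × 620 = 372 MPa.
φR_n = 0.75 × 372 × 1188 × 10⁻³ = 331.4 kN.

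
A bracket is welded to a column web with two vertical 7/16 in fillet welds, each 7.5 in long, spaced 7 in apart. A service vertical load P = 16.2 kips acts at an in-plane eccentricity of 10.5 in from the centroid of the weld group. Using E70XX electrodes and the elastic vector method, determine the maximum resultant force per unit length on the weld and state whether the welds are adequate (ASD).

E70XX → F_EXX = 70 ksi.
Total weld length L_w = 15 in. Treat welds as unit-width lines.
Polar moment about centroid: J = 2[d³/12 + d(b/2)²] = 2[7.5³/12 + 7.5×3.5²] = 254.1 in³.
Direct shear f_v = P/L_w = 16.2 / 15 = 1.08 kip/in (vertical).
Torsion M = P·e = 16.2 × 10.5 = 170.1 kip·in.
Critical point at (x, y) = (3.5, 3.75) from centroid. f_tx = M·y/J = 2.511 kip/in; f_ty = M·x/J = 2.343 kip/in.
Resultant f_max = √[f_tx² + (f_v + f_ty)²] = √[2.511² + (1.08 + 2.343)²] = 4.245 kip/in.
Capacity per unit length: r_n/Ω = (1/2.0) × 0.6 × 70 × (0.707 × 0.4375) = 6.496 kip/in.
4.245 ≤ 6.496 → adequate.

f_max ≈ 4.25 kip/in; adequate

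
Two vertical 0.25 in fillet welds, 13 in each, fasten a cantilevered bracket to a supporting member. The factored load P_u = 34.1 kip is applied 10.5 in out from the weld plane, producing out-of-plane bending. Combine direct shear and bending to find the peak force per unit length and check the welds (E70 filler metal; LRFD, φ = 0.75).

E70XX → F_EXX = 70 ksi.
L_w = 2 × 13 = 26 in; section modulus (unit throat) S = 2 × L²/6 = 56.33 in².
Direct shear f_v = P/L_w = 34.1/26 = 1.312 kip/in.
Moment M = P × e = 34.1 × 10.5 = 358.05 kip·in; bending f_b = M/S = 6.356 kip/in.
f_max = √(f_v² + f_b²) = √(1.312² + 6.356²) = 6.49 kip/in.
φr_n = 0.75 × 0.6 × 70 × (0.707 × 0.25) = 5.568 kip/in → NOT adequate.

f_max ≈ 6.49 kip/in; NOT adequate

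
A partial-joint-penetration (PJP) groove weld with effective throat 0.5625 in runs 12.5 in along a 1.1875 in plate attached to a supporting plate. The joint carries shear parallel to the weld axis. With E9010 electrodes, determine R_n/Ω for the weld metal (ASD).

E90XX → F_EXX = 90 ksi.
Effective throat (given) t_e = 0.5625 in.
A_we = 0.5625 × 12.5 = 7.031 in².
F_nw = 0.6 F_EXX = 54 ksi.
R_n/Ω = (54 × 7.031) / 2.0 = 189.8 kip.

R_n/Ω ≈ 190 kip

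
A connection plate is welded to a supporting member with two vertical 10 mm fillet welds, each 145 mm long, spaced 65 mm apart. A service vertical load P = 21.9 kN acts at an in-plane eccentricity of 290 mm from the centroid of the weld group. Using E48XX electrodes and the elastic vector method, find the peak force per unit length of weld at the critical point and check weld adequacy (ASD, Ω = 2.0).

f_max ≈ 654 N/mm; adequate

E48XX → F_EXX = 480 MPa.
Total weld length L_w = 290 mm. Treat welds as unit-width lines.
Polar moment about centroid: J = 2[d³/12 + d(b/2)²] = 2[145³/12 + 145×32.5²] = 814400 mm³.
Direct shear f_v = P/L_w = 21.9×10³ / 290 = 75.52 N/mm (vertical).
Torsion M = P·e = 21.9×10³ × 290 = 6351000 N·mm.
Critical point at (x, y) = (32.5, 72.5) from centroid. f_tx = M·y/J = 565.4 N/mm; f_ty = M·x/J = 253.4 N/mm.
Resultant f_max = √[f_tx² + (f_v + f_ty)²] = √[565.4² + (75.52 + 253.4)²] = 654.1 N/mm.
Capacity per unit length: r_n/Ω = (1/2.0) × 0.6 × 480 × (0.707 × 10) = 1018 N/mm.
654.1 ≤ 1018 → adequate.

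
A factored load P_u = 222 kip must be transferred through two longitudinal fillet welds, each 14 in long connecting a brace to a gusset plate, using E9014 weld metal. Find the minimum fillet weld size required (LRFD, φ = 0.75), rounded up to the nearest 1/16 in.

E90XX → F_EXX = 90 ksi.
Total weld length L = 28 in.
Required throat t_e = P_u / (φ × 0.6 F_EXX × L) = 222 / (0.75 × 0.6 × 90 × 28) = 0.1958 in.
Required leg w = t_e / 0.707 = 0.2769 in → use 5/16 in.

w = 5/16 in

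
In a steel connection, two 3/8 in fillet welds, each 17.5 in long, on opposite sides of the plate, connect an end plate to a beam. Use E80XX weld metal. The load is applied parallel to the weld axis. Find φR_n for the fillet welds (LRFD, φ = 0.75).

E80XX → F_EXX = 80 ksi.
Effective throat t_e = 0.707 × 0.375 = 0.2651 in.
Total length L = 35 in; A_we = 0.2651 × 35 = 9.279 in².
F_nw = 0.6 F_EXX = 0.6 × 80 = 48 ksi.
φR_n = 0.75 × 48 × 9.279 = 334.1 kip.

φR_n ≈ 334 kip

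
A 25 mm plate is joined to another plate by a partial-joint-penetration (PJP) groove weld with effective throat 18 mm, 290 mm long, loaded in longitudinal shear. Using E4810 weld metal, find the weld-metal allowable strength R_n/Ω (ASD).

E48XX → F_EXX = 480 MPa.
Effective throat (given) t_e = 18 mm.
A_we = 18 × 290 = 5220 mm².
F_nw = 0.6 F_EXX = 288 MPa.
R_n/Ω = (288 × 5220) / 2.0 × 10⁻³ = 751.7 kN.

R_n/Ω ≈ 752 kN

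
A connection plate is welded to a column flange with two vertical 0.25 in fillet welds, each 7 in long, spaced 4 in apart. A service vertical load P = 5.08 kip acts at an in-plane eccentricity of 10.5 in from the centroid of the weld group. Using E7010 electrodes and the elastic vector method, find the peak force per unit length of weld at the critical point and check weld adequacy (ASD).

f_max ≈ 2.1 kip/in; adequate

E70XX → F_EXX = 70 ksi.
Total weld length L_w = 14 in. Treat welds as unit-width lines.
Polar moment about centroid: J = 2[d³/12 + d(b/2)²] = 2[7³/12 + 7×2²] = 113.2 in³.
Direct shear f_v = P/L_w = 5.08 / 14 = 0.3629 kip/in (vertical).
Torsion M = P·e = 5.08 × 10.5 = 53.34 kip·in.
Critical point at (x, y) = (2, 3.5) from centroid. f_tx = M·y/J = 1.65 kip/in; f_ty = M·x/J = 0.9427 kip/in.
Resultant f_max = √[f_tx² + (f_v + f_ty)²] = √[1.65² + (0.3629 + 0.9427)²] = 2.104 kip/in.
Capacity per unit length: r_n/Ω = (1/2.0) × 0.6 × 70 × (0.707 × 0.25) = 3.712 kip/in.
2.104 ≤ 3.712 → adequate.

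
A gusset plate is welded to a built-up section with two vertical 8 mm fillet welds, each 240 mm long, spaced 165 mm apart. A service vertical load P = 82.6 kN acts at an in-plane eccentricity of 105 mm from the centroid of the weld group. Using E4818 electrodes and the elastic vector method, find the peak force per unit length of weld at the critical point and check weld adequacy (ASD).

E48XX → F_EXX = 480 MPa.
Total weld length L_w = 480 mm. Treat welds as unit-width lines.
Polar moment about centroid: J = 2[d³/12 + d(b/2)²] = 2[240³/12 + 240×82.5²] = 5571000 mm³.
Direct shear f_v = P/L_w = 82.6×10³ / 480 = 172.1 N/mm (vertical).
Torsion M = P·e = 82.6×10³ × 105 = 8673000 N·mm.
Critical point at (x, y) = (82.5, 120) from centroid. f_tx = M·y/J = 186.8 N/mm; f_ty = M·x/J = 128.4 N/mm.
Resultant f_max = √[f_tx² + (f_v + f_ty)²] = √[186.8² + (172.1 + 128.4)²] = 353.9 N/mm.
Capacity per unit length: r_n/Ω = (1/2.0) × 0.6 × 480 × (0.707 × 8) = 814.5 N/mm.
353.9 ≤ 814.5 → adequate.

f_max ≈ 354 N/mm; adequate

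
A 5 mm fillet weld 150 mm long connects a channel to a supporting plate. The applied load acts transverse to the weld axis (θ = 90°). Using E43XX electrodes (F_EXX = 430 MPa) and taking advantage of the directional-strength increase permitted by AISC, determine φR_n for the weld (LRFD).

φR_n ≈ 154 kN

t_e = 0.707 × 5 = 3.535 mm; A_we = 3.535 × 150 = 530.2 mm².
Directional factor: 1.0 + 0.5 sin^1.5(90°) = 1.5.
F_nw = 0.6 × 430 × 1.5 = 387 MPa.
φR_n = 0.75 × 387 × 530.2 × 10⁻³ = 153.9 kN.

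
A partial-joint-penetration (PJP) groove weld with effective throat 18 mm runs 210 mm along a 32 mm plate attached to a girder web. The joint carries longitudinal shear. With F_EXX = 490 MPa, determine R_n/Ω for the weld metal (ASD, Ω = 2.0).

Effective throat (given) t_e = 18 mm.
A_we = 18 × 210 = 3780 mm².
F_nw = 0.6 F_EXX = 294 MPa.
R_n/Ω = (294 × 3780) / 2.0 × 10⁻³ = 555.7 kN.

R_n/Ω ≈ 556 kN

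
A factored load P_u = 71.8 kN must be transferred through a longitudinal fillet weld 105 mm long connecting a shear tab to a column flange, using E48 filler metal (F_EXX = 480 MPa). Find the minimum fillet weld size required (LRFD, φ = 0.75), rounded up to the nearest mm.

Total weld length L = 105 mm.
Required throat t_e = P_u / (φ × 0.6 F_EXX × L) = 71.8 / (0.75 × 0.6 × 480 × 105 × 10⁻³) = 3.166 mm.
Required leg w = t_e / 0.707 = 4.478 mm → use 5 mm.

w = 5 mm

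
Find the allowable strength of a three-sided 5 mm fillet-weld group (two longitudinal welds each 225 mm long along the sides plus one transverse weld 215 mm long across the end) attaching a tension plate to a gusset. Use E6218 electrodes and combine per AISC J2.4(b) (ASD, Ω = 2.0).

E62XX → F_EXX = 620 MPa.
t_e = 0.707 × 5 = 3.535 mm.
R_nwl = 0.6 × 620 × 3.535 × 450 × 10⁻³ = 591.8 kN (longitudinal, 2 welds).
R_nwt = 0.6 × 620 × 3.535 × 215 × 10⁻³ = 282.7 kN (transverse, base value).
(i) R_nwl + R_nwt = 874.5 kN; (ii) 0.85 R_nwl + 1.5 R_nwt = 927.1 kN.
R_n = max = 927.1 kN [governs: (ii)]; R_n/Ω = 463.5 kN.

R_n/Ω ≈ 464 kN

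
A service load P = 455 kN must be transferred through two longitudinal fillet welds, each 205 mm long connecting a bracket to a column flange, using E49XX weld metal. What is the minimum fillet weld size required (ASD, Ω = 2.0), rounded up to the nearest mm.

E49XX → F_EXX = 490 MPa.
Total weld length L = 410 mm.
Required throat t_e = P × Ω / (0.6 F_EXX × L) = 455 × 2.0 / (0.6 × 490 × 410 × 10⁻³) = 7.549 mm.
Required leg w = t_e / 0.707 = 10.68 mm → use 11 mm.

w = 11 mm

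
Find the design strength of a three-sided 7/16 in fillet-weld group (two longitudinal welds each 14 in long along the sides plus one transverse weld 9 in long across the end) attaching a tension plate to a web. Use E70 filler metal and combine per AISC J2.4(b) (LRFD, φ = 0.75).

E70XX → F_EXX = 70 ksi.
t_e = 0.707 × 0.4375 = 0.3093 in.
R_nwl = 0.6 × 70 × 0.3093 × 28 = 363.8 kips (longitudinal, 2 welds).
R_nwt = 0.6 × 70 × 0.3093 × 9 = 116.9 kips (transverse, base value).
(i) R_nwl + R_nwt = 480.7 kips; (ii) 0.85 R_nwl + 1.5 R_nwt = 484.6 kips.
R_n = max = 484.6 kips [governs: (ii)]; φR_n = 363.4 kips.

φR_n ≈ 363 kips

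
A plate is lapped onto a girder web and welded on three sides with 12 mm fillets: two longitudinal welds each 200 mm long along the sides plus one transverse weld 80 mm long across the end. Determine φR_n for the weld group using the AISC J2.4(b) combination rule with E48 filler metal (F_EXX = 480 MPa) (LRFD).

t_e = 0.707 × 12 = 8.484 mm.
R_nwl = 0.6 × 480 × 8.484 × 400 × 10⁻³ = 977.4 kN (longitudinal, 2 welds).
R_nwt = 0.6 × 480 × 8.484 × 80 × 10⁻³ = 195.5 kN (transverse, base value).
(i) R_nwl + R_nwt = 1173 kN; (ii) 0.85 R_nwl + 1.5 R_nwt = 1124 kN.
R_n = max = 1173 kN [governs: (i)]; φR_n = 879.6 kN.

φR_n ≈ 880 kN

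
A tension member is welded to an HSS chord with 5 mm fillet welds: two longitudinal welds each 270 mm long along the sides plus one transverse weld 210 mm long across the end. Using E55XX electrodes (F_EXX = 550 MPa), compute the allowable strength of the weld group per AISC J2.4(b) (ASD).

t_e = 0.707 × 5 = 3.535 mm.
R_nwl = 0.6 × 550 × 3.535 × 540 × 10⁻³ = 629.9 kN (longitudinal, 2 welds).
R_nwt = 0.6 × 550 × 3.535 × 210 × 10⁻³ = 245 kN (transverse, base value).
(i) R_nwl + R_nwt = 874.9 kN; (ii) 0.85 R_nwl + 1.5 R_nwt = 902.9 kN.
R_n = max = 902.9 kN [governs: (ii)]; R_n/Ω = 451.5 kN.

R_n/Ω ≈ 451 kN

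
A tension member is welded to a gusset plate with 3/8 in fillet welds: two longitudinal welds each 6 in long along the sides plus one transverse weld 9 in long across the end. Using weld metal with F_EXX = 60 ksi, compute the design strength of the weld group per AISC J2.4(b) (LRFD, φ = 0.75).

t_e = 0.707 × 0.375 = 0.2651 in.
R_nwl = 0.6 × 60 × 0.2651 × 12 = 114.5 kips (longitudinal, 2 welds).
R_nwt = 0.6 × 60 × 0.2651 × 9 = 85.9 kips (transverse, base value).
(i) R_nwl + R_nwt = 200.4 kips; (ii) 0.85 R_nwl + 1.5 R_nwt = 226.2 kips.
R_n = max = 226.2 kips [governs: (ii)]; φR_n = 169.7 kips.

φR_n ≈ 170 kips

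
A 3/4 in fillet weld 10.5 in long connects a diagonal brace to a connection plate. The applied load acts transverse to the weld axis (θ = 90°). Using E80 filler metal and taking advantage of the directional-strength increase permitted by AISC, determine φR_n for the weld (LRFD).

E80XX → F_EXX = 80 ksi.
t_e = 0.707 × 0.75 = 0.5302 in; A_we = 0.5302 × 10.5 = 5.568 in².
Directional factor: 1.0 + 0.5 sin^1.5(90°) = 1.5.
F_nw = 0.6 × 80 × 1.5 = 72 ksi.
φR_n = 0.75 × 72 × 5.568 = 300.7 kips.

φR_n ≈ 301 kips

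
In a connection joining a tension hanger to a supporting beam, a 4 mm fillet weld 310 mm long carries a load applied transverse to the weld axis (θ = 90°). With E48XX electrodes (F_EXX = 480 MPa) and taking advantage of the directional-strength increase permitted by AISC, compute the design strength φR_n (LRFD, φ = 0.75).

t_e = 0.707 × 4 = 2.828 mm; A_we = 2.828 × 310 = 876.7 mm².
Directional factor: 1.0 + 0.5 sin^1.5(90°) = 1.5.
F_nw = 0.6 × 480 × 1.5 = 432 MPa.
φR_n = 0.75 × 432 × 876.7 × 10⁻³ = 284 kN.

φR_n ≈ 284 kN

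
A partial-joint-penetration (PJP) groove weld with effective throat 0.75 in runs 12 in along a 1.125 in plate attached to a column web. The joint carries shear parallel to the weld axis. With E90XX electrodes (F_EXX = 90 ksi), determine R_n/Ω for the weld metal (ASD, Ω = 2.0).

R_n/Ω ≈ 243 kip

Effective throat (given) t_e = 0.75 in.
A_we = 0.75 × 12 = 9 in².
F_nw = 0.6 F_EXX = 54 ksi.
R_n/Ω = (54 × 9) / 2.0 = 243 kip.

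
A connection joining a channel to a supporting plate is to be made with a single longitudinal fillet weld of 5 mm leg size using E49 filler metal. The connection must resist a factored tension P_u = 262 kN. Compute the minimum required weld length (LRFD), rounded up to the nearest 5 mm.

L = 340 mm

E49XX → F_EXX = 490 MPa.
Throat t_e = 0.707 × 5 = 3.535 mm.
φr_n = 0.75 × 0.6 × 490 × 3.535 × 10⁻³ = 0.7795 kN/mm.
L_req = P_u / φr_n = 262 / 0.7795 = 336.1 mm total.
Round up → use L = 340 mm.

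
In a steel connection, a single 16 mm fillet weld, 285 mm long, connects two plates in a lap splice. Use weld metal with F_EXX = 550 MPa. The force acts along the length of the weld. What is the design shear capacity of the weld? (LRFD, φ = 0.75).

φR_n ≈ 798 kN

Effective throat t_e = 0.707 × 16 = 11.31 mm.
Total length L = 285 mm; A_we = 11.31 × 285 = 3224 mm².
F_nw = 0.6 F_EXX = 0.6 × 550 = 330 MPa.
φR_n = 0.75 × 330 × 3224 × 10⁻³ = 797.9 kN.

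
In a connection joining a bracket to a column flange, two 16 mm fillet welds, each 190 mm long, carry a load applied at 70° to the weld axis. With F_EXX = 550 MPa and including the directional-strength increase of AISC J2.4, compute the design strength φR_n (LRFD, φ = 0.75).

φR_n ≈ 1550 kN

t_e = 0.707 × 16 = 11.31 mm; A_we = 11.31 × 380 = 4299 mm².
Directional factor: 1.0 + 0.5 sin^1.5(70°) = 1.455.
F_nw = 0.6 × 550 × 1.455 = 480.3 MPa.
φR_n = 0.75 × 480.3 × 4299 × 10⁻³ = 1548 kN.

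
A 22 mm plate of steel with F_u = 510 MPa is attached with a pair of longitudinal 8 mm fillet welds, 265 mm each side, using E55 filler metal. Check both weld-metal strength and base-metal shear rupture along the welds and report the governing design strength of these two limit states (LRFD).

E55XX → F_EXX = 550 MPa.
t_e = 0.707 × 8 = 5.656 mm; L = 530 mm.
Weld metal: φR_n = 0.75 × 0.6 × 550 × 5.656 × 530 × 10⁻³ = 741.9 kN.
Base metal (shear rupture): φR_n = 0.75 × 0.6 × 510 × 22 × 530 × 10⁻³ = 2676 kN.
Governing: weld metal.

φR_n ≈ 742 kN (weld metal governs)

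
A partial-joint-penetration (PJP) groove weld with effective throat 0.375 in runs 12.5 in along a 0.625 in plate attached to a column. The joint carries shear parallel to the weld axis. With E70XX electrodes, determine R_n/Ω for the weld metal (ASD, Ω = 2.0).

R_n/Ω ≈ 98.4 kip

E70XX → F_EXX = 70 ksi.
Effective throat (given) t_e = 0.375 in.
A_we = 0.375 × 12.5 = 4.688 in².
F_nw = 0.6 F_EXX = 42 ksi.
R_n/Ω = (42 × 4.688) / 2.0 = 98.44 kip.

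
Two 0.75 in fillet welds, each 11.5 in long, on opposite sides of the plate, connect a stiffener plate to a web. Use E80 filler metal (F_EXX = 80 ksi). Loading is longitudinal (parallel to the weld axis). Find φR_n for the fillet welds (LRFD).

φR_n ≈ 439 kips

Effective throat t_e = 0.707 × 0.75 = 0.5302 in.
Total length L = 23 in; A_we = 0.5302 × 23 = 12.2 in².
F_nw = 0.6 F_EXX = 0.6 × 80 = 48 ksi.
φR_n = 0.75 × 48 × 12.2 = 439 kips.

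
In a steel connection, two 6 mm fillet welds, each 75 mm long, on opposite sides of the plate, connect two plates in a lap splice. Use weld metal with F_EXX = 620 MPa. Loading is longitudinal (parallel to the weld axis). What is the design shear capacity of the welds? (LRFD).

Effective throat t_e = 0.707 × 6 = 4.242 mm.
Total length L = 150 mm; A_we = 4.242 × 150 = 636.3 mm².
F_nw = 0.6 F_EXX = 0.6 × 620 = 372 MPa.
φR_n = 0.75 × 372 × 636.3 × 10⁻³ = 177.5 kN.

φR_n ≈ 178 kN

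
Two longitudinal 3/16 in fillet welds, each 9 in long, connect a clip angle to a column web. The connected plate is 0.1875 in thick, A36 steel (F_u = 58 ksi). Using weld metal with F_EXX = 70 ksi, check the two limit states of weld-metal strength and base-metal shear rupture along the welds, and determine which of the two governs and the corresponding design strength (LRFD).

φR_n ≈ 75.2 kips (weld metal governs)

t_e = 0.707 × 0.1875 = 0.1326 in; L = 18 in.
Weld metal: φR_n = 0.75 × 0.6 × 70 × 0.1326 × 18 = 75.16 kips.
Base metal (shear rupture): φR_n = 0.75 × 0.6 × 58 × 0.1875 × 18 = 88.09 kips.
Governing: weld metal.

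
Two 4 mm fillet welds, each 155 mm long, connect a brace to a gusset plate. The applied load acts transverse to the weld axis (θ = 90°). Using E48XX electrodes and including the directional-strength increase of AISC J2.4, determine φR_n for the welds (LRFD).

φR_n ≈ 284 kN

E48XX → F_EXX = 480 MPa.
t_e = 0.707 × 4 = 2.828 mm; A_we = 2.828 × 310 = 876.7 mm².
Directional factor: 1.0 + 0.5 sin^1.5(90°) = 1.5.
F_nw = 0.6 × 480 × 1.5 = 432 MPa.
φR_n = 0.75 × 432 × 876.7 × 10⁻³ = 284 kN.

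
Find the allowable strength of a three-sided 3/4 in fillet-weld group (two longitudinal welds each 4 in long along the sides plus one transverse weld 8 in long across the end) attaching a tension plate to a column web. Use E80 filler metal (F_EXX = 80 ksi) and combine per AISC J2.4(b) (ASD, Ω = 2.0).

R_n/Ω ≈ 239 kip

t_e = 0.707 × 0.75 = 0.5302 in.
R_nwl = 0.6 × 80 × 0.5302 × 8 = 203.6 kip (longitudinal, 2 welds).
R_nwt = 0.6 × 80 × 0.5302 × 8 = 203.6 kip (transverse, base value).
(i) R_nwl + R_nwt = 407.2 kip; (ii) 0.85 R_nwl + 1.5 R_nwt = 478.5 kip.
R_n = max = 478.5 kip [governs: (ii)]; R_n/Ω = 239.2 kip.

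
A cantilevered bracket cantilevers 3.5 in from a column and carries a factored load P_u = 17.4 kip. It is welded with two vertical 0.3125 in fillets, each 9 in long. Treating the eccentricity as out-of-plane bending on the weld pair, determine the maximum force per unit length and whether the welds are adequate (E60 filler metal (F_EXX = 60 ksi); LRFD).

f_max ≈ 2.45 kip/in; adequate

L_w = 2 × 9 = 18 in; section modulus (unit throat) S = 2 × L²/6 = 27 in².
Direct shear f_v = P/L_w = 17.4/18 = 0.9667 kip/in.
Moment M = P × e = 17.4 × 3.5 = 60.9 kip·in; bending f_b = M/S = 2.256 kip/in.
f_max = √(f_v² + f_b²) = √(0.9667² + 2.256²) = 2.454 kip/in.
φr_n = 0.75 × 0.6 × 60 × (0.707 × 0.3125) = 5.965 kip/in → adequate.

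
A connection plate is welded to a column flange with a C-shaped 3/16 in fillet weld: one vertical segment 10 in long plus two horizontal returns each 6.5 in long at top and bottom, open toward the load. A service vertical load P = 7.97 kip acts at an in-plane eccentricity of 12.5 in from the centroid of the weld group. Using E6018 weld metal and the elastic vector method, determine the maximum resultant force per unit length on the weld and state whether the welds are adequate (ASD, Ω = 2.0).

E60XX → F_EXX = 60 ksi.
Total weld length L_w = 23 in. Treat welds as unit-width lines.
Centroid: x̄ = 2×6.5×3.25 / 23 = 1.837 in from the vertical weld.
Polar moment about centroid: J = I_x + I_y = [10³/12 + 2×6.5×5²] + [10×1.837² + 2(6.5³/12 + 6.5×1.413²)] = 513.8 in³.
Direct shear f_v = P/L_w = 7.97 / 23 = 0.3465 kip/in (vertical).
Torsion M = P·e = 7.97 × 12.5 = 99.625 kip·in.
Critical point at (x, y) = (4.663, 5) from centroid. f_tx = M·y/J = 0.9695 kip/in; f_ty = M·x/J = 0.9041 kip/in.
Resultant f_max = √[f_tx² + (f_v + f_ty)²] = √[0.9695² + (0.3465 + 0.9041)²] = 1.582 kip/in.
Capacity per unit length: r_n/Ω = (1/2.0) × 0.6 × 60 × (0.707 × 0.1875) = 2.386 kip/in.
1.582 ≤ 2.386 → adequate.

f_max ≈ 1.58 kip/in; adequate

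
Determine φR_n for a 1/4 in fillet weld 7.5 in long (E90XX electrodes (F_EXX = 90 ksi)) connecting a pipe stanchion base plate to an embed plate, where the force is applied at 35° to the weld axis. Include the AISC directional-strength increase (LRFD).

t_e = 0.707 × 0.25 = 0.1767 in; A_we = 0.1767 × 7.5 = 1.326 in².
Directional factor: 1.0 + 0.5 sin^1.5(35°) = 1.217.
F_nw = 0.6 × 90 × 1.217 = 65.73 ksi.
φR_n = 0.75 × 65.73 × 1.326 = 65.35 kips.

φR_n ≈ 65.3 kips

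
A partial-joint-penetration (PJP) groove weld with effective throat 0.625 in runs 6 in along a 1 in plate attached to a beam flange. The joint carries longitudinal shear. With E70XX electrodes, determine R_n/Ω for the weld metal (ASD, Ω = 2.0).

R_n/Ω ≈ 78.8 kip

E70XX → F_EXX = 70 ksi.
Effective throat (given) t_e = 0.625 in.
A_we = 0.625 × 6 = 3.75 in².
F_nw = 0.6 F_EXX = 42 ksi.
R_n/Ω = (42 × 3.75) / 2.0 = 78.75 kip.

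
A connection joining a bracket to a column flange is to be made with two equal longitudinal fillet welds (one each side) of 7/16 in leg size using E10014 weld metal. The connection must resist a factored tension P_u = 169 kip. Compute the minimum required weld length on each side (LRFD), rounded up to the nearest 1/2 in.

E100XX → F_EXX = 100 ksi.
Throat t_e = 0.707 × 0.4375 = 0.3093 in.
φr_n = 0.75 × 0.6 × 100 × 0.3093 = 13.92 kip/in.
L_req = P_u / φr_n = 169 / 13.92 = 12.14 in total.
Per side: 12.14 / 2 = 6.071 in.
Round up → use L = 6.5 in on each side.

L = 6.5 in on each side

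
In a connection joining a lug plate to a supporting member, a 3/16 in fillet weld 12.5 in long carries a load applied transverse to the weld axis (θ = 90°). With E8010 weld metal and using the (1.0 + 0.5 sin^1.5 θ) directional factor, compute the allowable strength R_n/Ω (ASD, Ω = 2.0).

E80XX → F_EXX = 80 ksi.
t_e = 0.707 × 0.1875 = 0.1326 in; A_we = 0.1326 × 12.5 = 1.657 in².
Directional factor: 1.0 + 0.5 sin^1.5(90°) = 1.5.
F_nw = 0.6 × 80 × 1.5 = 72 ksi.
R_n/Ω = (72 × 1.657) / 2.0 = 59.65 kips.

R_n/Ω ≈ 59.7 kips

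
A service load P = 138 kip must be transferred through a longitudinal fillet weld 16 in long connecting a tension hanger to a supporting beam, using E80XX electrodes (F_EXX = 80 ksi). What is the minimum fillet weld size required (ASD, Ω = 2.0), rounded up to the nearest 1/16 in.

w = 9/16 in

Total weld length L = 16 in.
Required throat t_e = P × Ω / (0.6 F_EXX × L) = 138 × 2.0 / (0.6 × 80 × 16) = 0.3594 in.
Required leg w = t_e / 0.707 = 0.5083 in → use 9/16 in.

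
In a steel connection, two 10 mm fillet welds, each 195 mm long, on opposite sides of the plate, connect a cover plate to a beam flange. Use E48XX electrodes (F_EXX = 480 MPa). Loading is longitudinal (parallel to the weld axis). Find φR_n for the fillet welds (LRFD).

φR_n ≈ 596 kN

Effective throat t_e = 0.707 × 10 = 7.07 mm.
Total length L = 390 mm; A_we = 7.07 × 390 = 2757 mm².
F_nw = 0.6 F_EXX = 0.6 × 480 = 288 MPa.
φR_n = 0.75 × 288 × 2757 × 10⁻³ = 595.6 kN.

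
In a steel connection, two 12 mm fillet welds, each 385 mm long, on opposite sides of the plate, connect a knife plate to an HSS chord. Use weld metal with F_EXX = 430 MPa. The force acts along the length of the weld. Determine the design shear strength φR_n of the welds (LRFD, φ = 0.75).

φR_n ≈ 1260 kN

Effective throat t_e = 0.707 × 12 = 8.484 mm.
Total length L = 770 mm; A_we = 8.484 × 770 = 6533 mm².
F_nw = 0.6 F_EXX = 0.6 × 430 = 258 MPa.
φR_n = 0.75 × 258 × 6533 × 10⁻³ = 1264 kN.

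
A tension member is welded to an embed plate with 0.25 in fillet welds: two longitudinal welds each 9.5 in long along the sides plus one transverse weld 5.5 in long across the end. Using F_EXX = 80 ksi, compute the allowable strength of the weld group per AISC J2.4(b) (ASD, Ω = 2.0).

R_n/Ω ≈ 104 kip

t_e = 0.707 × 0.25 = 0.1767 in.
R_nwl = 0.6 × 80 × 0.1767 × 19 = 161.2 kip (longitudinal, 2 welds).
R_nwt = 0.6 × 80 × 0.1767 × 5.5 = 46.66 kip (transverse, base value).
(i) R_nwl + R_nwt = 207.9 kip; (ii) 0.85 R_nwl + 1.5 R_nwt = 207 kip.
R_n = max = 207.9 kip [governs: (i)]; R_n/Ω = 103.9 kip.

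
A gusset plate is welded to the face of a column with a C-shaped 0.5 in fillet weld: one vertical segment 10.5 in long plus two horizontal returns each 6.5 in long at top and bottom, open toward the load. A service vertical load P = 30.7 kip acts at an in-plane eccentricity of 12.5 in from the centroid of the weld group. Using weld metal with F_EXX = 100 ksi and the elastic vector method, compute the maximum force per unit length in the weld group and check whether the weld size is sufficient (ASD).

Total weld length L_w = 23.5 in. Treat welds as unit-width lines.
Centroid: x̄ = 2×6.5×3.25 / 23.5 = 1.798 in from the vertical weld.
Polar moment about centroid: J = I_x + I_y = [10.5³/12 + 2×6.5×5.25²] + [10.5×1.798² + 2(6.5³/12 + 6.5×1.452²)] = 561.9 in³.
Direct shear f_v = P/L_w = 30.7 / 23.5 = 1.306 kip/in (vertical).
Torsion M = P·e = 30.7 × 12.5 = 383.75 kip·in.
Critical point at (x, y) = (4.702, 5.25) from centroid. f_tx = M·y/J = 3.585 kip/in; f_ty = M·x/J = 3.211 kip/in.
Resultant f_max = √[f_tx² + (f_v + f_ty)²] = √[3.585² + (1.306 + 3.211)²] = 5.768 kip/in.
Capacity per unit length: r_n/Ω = (1/2.0) × 0.6 × 100 × (0.707 × 0.5) = 10.6 kip/in.
5.768 ≤ 10.6 → adequate.

f_max ≈ 5.77 kip/in; adequate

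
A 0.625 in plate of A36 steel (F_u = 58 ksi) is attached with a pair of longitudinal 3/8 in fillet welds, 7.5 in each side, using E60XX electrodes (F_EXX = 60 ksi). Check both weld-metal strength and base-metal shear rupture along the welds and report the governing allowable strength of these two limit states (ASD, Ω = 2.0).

t_e = 0.707 × 0.375 = 0.2651 in; L = 15 in.
Weld metal: R_n/Ω = (1/2.0) × 0.6 × 60 × 0.2651 × 15 = 71.58 kips.
Base metal (shear rupture): R_n/Ω = (1/2.0) × 0.6 × 58 × 0.625 × 15 = 163.1 kips.
Governing: weld metal.

R_n/Ω ≈ 71.6 kips (weld metal governs)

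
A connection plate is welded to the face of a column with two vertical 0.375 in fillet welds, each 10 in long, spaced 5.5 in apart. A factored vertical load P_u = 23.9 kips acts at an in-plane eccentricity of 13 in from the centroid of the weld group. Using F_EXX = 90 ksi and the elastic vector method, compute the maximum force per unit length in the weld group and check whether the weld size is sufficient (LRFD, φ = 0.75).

Total weld length L_w = 20 in. Treat welds as unit-width lines.
Polar moment about centroid: J = 2[d³/12 + d(b/2)²] = 2[10³/12 + 10×2.75²] = 317.9 in³.
Direct shear f_v = P/L_w = 23.9 / 20 = 1.195 kip/in (vertical).
Torsion M = P·e = 23.9 × 13 = 310.7 kip·in.
Critical point at (x, y) = (2.75, 5) from centroid. f_tx = M·y/J = 4.887 kip/in; f_ty = M·x/J = 2.688 kip/in.
Resultant f_max = √[f_tx² + (f_v + f_ty)²] = √[4.887² + (1.195 + 2.688)²] = 6.241 kip/in.
Capacity per unit length: φr_n = 0.75 × 0.6 × 90 × (0.707 × 0.375) = 10.74 kip/in.
6.241 ≤ 10.74 → adequate.

f_max ≈ 6.24 kip/in; adequate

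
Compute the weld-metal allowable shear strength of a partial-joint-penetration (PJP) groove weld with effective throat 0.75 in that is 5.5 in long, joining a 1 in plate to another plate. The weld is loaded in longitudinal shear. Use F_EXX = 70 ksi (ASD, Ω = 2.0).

Effective throat (given) t_e = 0.75 in.
A_we = 0.75 × 5.5 = 4.125 in².
F_nw = 0.6 F_EXX = 42 ksi.
R_n/Ω = (42 × 4.125) / 2.0 = 86.62 kips.

R_n/Ω ≈ 86.6 kips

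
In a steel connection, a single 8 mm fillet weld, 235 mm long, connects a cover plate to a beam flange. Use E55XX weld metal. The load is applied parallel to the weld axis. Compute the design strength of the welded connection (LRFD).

E55XX → F_EXX = 550 MPa.
Effective throat t_e = 0.707 × 8 = 5.656 mm.
Total length L = 235 mm; A_we = 5.656 × 235 = 1329 mm².
F_nw = 0.6 F_EXX = 0.6 × 550 = 330 MPa.
φR_n = 0.75 × 330 × 1329 × 10⁻³ = 329 kN.

φR_n ≈ 329 kN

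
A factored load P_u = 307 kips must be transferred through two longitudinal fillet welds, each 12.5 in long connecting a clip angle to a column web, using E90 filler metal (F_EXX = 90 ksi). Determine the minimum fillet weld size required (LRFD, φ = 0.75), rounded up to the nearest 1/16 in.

w = 7/16 in

Total weld length L = 25 in.
Required throat t_e = P_u / (φ × 0.6 F_EXX × L) = 307 / (0.75 × 0.6 × 90 × 25) = 0.3032 in.
Required leg w = t_e / 0.707 = 0.4289 in → use 7/16 in.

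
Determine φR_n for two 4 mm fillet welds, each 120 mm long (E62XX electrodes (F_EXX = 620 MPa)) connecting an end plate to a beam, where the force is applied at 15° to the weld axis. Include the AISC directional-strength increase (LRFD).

φR_n ≈ 202 kN

t_e = 0.707 × 4 = 2.828 mm; A_we = 2.828 × 240 = 678.7 mm².
Directional factor: 1.0 + 0.5 sin^1.5(15°) = 1.066.
F_nw = 0.6 × 620 × 1.066 = 396.5 MPa.
φR_n = 0.75 × 396.5 × 678.7 × 10⁻³ = 201.8 kN.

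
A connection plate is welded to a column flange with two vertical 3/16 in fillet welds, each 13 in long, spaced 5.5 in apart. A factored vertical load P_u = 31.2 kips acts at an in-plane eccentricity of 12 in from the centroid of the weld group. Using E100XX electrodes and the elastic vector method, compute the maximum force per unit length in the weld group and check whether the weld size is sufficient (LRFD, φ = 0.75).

f_max ≈ 5.28 kip/in; adequate

E100XX → F_EXX = 100 ksi.
Total weld length L_w = 26 in. Treat welds as unit-width lines.
Polar moment about centroid: J = 2[d³/12 + d(b/2)²] = 2[13³/12 + 13×2.75²] = 562.8 in³.
Direct shear f_v = P/L_w = 31.2 / 26 = 1.2 kip/in (vertical).
Torsion M = P·e = 31.2 × 12 = 374.4 kip·in.
Critical point at (x, y) = (2.75, 6.5) from centroid. f_tx = M·y/J = 4.324 kip/in; f_ty = M·x/J = 1.829 kip/in.
Resultant f_max = √[f_tx² + (f_v + f_ty)²] = √[4.324² + (1.2 + 1.829)²] = 5.28 kip/in.
Capacity per unit length: φr_n = 0.75 × 0.6 × 100 × (0.707 × 0.1875) = 5.965 kip/in.
5.28 ≤ 5.965 → adequate.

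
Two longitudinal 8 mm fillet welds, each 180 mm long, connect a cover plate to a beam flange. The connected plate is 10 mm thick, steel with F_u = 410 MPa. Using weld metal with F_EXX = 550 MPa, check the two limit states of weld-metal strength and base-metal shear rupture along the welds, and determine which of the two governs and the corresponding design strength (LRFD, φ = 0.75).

φR_n ≈ 504 kN (weld metal governs)

t_e = 0.707 × 8 = 5.656 mm; L = 360 mm.
Weld metal: φR_n = 0.75 × 0.6 × 550 × 5.656 × 360 × 10⁻³ = 503.9 kN.
Base metal (shear rupture): φR_n = 0.75 × 0.6 × 410 × 10 × 360 × 10⁻³ = 664.2 kN.
Governing: weld metal.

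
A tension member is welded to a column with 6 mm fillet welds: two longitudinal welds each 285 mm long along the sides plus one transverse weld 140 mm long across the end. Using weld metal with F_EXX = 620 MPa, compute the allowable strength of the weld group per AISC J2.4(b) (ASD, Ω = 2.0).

t_e = 0.707 × 6 = 4.242 mm.
R_nwl = 0.6 × 620 × 4.242 × 570 × 10⁻³ = 899.5 kN (longitudinal, 2 welds).
R_nwt = 0.6 × 620 × 4.242 × 140 × 10⁻³ = 220.9 kN (transverse, base value).
(i) R_nwl + R_nwt = 1120 kN; (ii) 0.85 R_nwl + 1.5 R_nwt = 1096 kN.
R_n = max = 1120 kN [governs: (i)]; R_n/Ω = 560.2 kN.

R_n/Ω ≈ 560 kN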